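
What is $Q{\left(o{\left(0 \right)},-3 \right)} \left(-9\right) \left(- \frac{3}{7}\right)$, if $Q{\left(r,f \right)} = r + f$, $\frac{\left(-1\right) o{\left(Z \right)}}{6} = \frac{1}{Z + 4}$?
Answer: $- \frac{243}{14} \approx -17.357$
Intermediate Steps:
$o{\left(Z \right)} = - \frac{6}{4 + Z}$ ($o{\left(Z \right)} = - \frac{6}{Z + 4} = - \frac{6}{4 + Z}$)
$Q{\left(r,f \right)} = f + r$
$Q{\left(o{\left(0 \right)},-3 \right)} \left(-9\right) \left(- \frac{3}{7}\right) = \left(-3 - \frac{6}{4 + 0}\right) \left(-9\right) \left(- \frac{3}{7}\right) = \left(-3 - \frac{6}{4}\right) \left(-9\right) \left(\left(-3\right) \frac{1}{7}\right) = \left(-3 - \frac{3}{2}\right) \left(-9\right) \left(- \frac{3}{7}\right) = \left(- \frac{9}{2}\right) \left(-9\right) \left(- \frac{3}{7}\right) = \frac{81}{2} \left(- \frac{3}{7}\right) = - \frac{243}{14}$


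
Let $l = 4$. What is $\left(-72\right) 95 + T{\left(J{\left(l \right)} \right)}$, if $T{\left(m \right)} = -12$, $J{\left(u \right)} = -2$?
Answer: $-6852$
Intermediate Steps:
$\left(-72\right) 95 + T{\left(J{\left(l \right)} \right)} = \left(-72\right) 95 - 12 = -6840 - 12 = -6852$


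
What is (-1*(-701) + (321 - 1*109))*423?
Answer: 386199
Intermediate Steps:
(-1*(-701) + (321 - 1*109))*423 = (701 + (321 - 109))*423 = (701 + 212)*423 = 913*423 = 386199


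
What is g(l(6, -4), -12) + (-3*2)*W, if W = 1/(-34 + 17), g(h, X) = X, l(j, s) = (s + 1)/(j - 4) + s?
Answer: -198/17 ≈ -11.647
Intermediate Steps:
l(j, s) = s + (1 + s)/(-4 + j) (l(j, s) = (1 + s)/(-4 + j) + s = s + (1 + s)/(-4 + j))
W = -1/17 (W = 1/(-17) = -1/17 ≈ -0.058824)
g(l(6, -4), -12) + (-3*2)*W = -12 - 3*2*(-1/17) = -12 - 6*(-1/17) = -12 + 6/17 = -198/17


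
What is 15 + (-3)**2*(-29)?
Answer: -246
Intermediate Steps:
15 + (-3)**2*(-29) = 15 + 9*(-29) = 15 - 261 = -246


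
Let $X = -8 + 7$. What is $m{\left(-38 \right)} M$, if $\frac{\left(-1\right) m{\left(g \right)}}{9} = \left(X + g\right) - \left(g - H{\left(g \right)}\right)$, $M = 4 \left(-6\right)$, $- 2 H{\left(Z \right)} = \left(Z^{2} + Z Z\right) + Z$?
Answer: $-308016$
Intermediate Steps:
$H{\left(Z \right)} = - Z^{2} - \frac{Z}{2}$ ($H{\left(Z \right)} = - \frac{\left(Z^{2} + Z Z\right) + Z}{2} = - \frac{\left(Z^{2} + Z^{2}\right) + Z}{2} = - \frac{2 Z^{2} + Z}{2} = - \frac{Z + 2 Z^{2}}{2} = - Z^{2} - \frac{Z}{2}$)
$X = -1$
$M = -24$
$m{\left(g \right)} = 9 + 9 g \left(\frac{1}{2} + g\right)$ ($m{\left(g \right)} = - 9 \left(\left(-1 + g\right) - \left(g + g \left(\frac{1}{2} + g\right)\right)\right) = - 9 \left(-1 - g \left(\frac{1}{2} + g\right)\right) = 9 + 9 g \left(\frac{1}{2} + g\right)$)
$m{\left(-38 \right)} M = \left(9 + \frac{9}{2} \left(-38\right) \left(1 + 2 \left(-38\right)\right)\right) \left(-24\right) = \left(9 + \frac{9}{2} \left(-38\right) \left(1 - 76\right)\right) \left(-24\right) = \left(9 + \frac{9}{2} \left(-38\right) \left(-75\right)\right) \left(-24\right) = \left(9 + 12825\right) \left(-24\right) = 12834 \left(-24\right) = -308016$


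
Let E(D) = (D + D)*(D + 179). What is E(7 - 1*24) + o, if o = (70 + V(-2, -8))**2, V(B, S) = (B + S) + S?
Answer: -2804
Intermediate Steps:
V(B, S) = B + 2*S
E(D) = 2*D*(179 + D) (E(D) = (2*D)*(179 + D) = 2*D*(179 + D))
o = 2704 (o = (70 + (-2 + 2*(-8)))**2 = (70 + (-2 - 16))**2 = (70 - 18)**2 = 52**2 = 2704)
E(7 - 1*24) + o = 2*(7 - 1*24)*(179 + (7 - 1*24)) + 2704 = 2*(7 - 24)*(179 + (7 - 24)) + 2704 = 2*(-17)*(179 - 17) + 2704 = 2*(-17)*162 + 2704 = -5508 + 2704 = -2804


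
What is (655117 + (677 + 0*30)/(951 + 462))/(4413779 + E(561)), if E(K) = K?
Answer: 462840499/3118731210 ≈ 0.14841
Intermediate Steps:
(655117 + (677 + 0*30)/(951 + 462))/(4413779 + E(561)) = (655117 + (677 + 0*30)/(951 + 462))/(4413779 + 561) = (655117 + (677 + 0)/1413)/4414340 = (655117 + 677*(1/1413))*(1/4414340) = (655117 + 677/1413)*(1/4414340) = (925680998/1413)*(1/4414340) = 462840499/3118731210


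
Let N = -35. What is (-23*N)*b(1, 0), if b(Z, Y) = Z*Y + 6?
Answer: 4830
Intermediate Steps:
b(Z, Y) = 6 + Y*Z (b(Z, Y) = Y*Z + 6 = 6 + Y*Z)
(-23*N)*b(1, 0) = (-23*(-35))*(6 + 0*1) = 805*(6 + 0) = 805*6 = 4830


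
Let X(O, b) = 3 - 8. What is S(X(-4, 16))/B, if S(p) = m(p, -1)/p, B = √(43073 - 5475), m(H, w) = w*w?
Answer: -√37598/187990 ≈ -0.0010314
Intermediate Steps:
X(O, b) = -5
m(H, w) = w²
B = √37598 ≈ 193.90
S(p) = 1/p (S(p) = (-1)²/p = 1/p)
S(X(-4, 16))/B = 1/((-5)*(√37598)) = -√37598/187990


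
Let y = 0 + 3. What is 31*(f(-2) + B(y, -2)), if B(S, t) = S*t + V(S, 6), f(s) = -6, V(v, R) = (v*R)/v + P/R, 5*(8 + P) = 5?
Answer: -1333/6 ≈ -222.17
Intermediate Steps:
P = -7 (P = -8 + (1/5)*5 = -8 + 1 = -7)
y = 3
V(v, R) = R - 7/R (V(v, R) = (v*R)/v - 7/R = (R*v)/v - 7/R = R - 7/R)
B(S, t) = 29/6 + S*t (B(S, t) = S*t + (6 - 7/6) = S*t + 29/6 = 29/6 + S*t)
31*(f(-2) + B(y, -2)) = 31*(-6 + (29/6 + 3*(-2))) = 31*(-6 + (29/6 - 6)) = 31*(-6 - 7/6) = 31*(-43/6) = -1333/6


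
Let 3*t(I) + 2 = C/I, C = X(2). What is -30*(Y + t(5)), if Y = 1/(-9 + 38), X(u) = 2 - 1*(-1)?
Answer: 376/29 ≈ 12.966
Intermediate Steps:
X(u) = 3 (X(u) = 2 + 1 = 3)
C = 3
t(I) = -2/3 + 1/I (t(I) = -2/3 + (3/I)/3 = -2/3 + 1/I)
Y = 1/29 ≈ 0.034483
-30*(Y + t(5)) = -30*(1/29 + (-2/3 + 1/5)) = -30*(1/29 - 7/15) = -30*(-188/435) = 376/29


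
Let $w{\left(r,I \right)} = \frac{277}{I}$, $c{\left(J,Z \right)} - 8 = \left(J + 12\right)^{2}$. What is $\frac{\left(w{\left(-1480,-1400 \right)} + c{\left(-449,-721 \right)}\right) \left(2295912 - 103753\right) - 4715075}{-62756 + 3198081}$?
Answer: $\frac{586105520747157}{4389455000} \approx 1.3353 \cdot 10^{5}$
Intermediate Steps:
$c{\left(J,Z \right)} = 8 + \left(12 + J\right)^{2}$ ($c{\left(J,Z \right)} = 8 + \left(J + 12\right)^{2} = 8 + \left(12 + J\right)^{2}$)
$\frac{\left(w{\left(-1480,-1400 \right)} + c{\left(-449,-721 \right)}\right) \left(2295912 - 103753\right) - 4715075}{-62756 + 3198081} = \frac{\left(\frac{277}{-1400} + \left(8 + \left(12 - 449\right)^{2}\right)\right) \left(2295912 - 103753\right) - 4715075}{-62756 + 3198081} = \frac{\left(277 \left(- \frac{1}{1400}\right) + \left(8 + \left(-437\right)^{2}\right)\right) 2192159 - 4715075}{3135325} = \left(\left(- \frac{277}{1400} + \left(8 + 190969\right)\right) 2192159 - 4715075\right) \frac{1}{3135325} = \left(\left(- \frac{277}{1400} + 190977\right) 2192159 - 4715075\right) \frac{1}{3135325} = \left(\frac{267367523}{1400} \cdot 2192159 - 4715075\right) \frac{1}{3135325} = \left(\frac{586112121852157}{1400} - 4715075\right) \frac{1}{3135325} = \frac{586105520747157}{1400} \cdot \frac{1}{3135325} = \frac{586105520747157}{4389455000}$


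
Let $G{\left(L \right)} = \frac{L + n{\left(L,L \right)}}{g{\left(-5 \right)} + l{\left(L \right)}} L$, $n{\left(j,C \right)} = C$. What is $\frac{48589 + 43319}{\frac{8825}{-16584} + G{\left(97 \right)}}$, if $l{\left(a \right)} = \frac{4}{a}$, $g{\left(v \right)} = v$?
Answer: $- \frac{733141292832}{30275782889} \approx -24.215$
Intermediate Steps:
$G{\left(L \right)} = \frac{2 L^{2}}{-5 + \frac{4}{L}}$ ($G{\left(L \right)} = \frac{L + L}{-5 + \frac{4}{L}} L = \frac{2 L}{-5 + \frac{4}{L}} L = \frac{2 L^{2}}{-5 + \frac{4}{L}}$)
$\frac{48589 + 43319}{\frac{8825}{-16584} + G{\left(97 \right)}} = \frac{48589 + 43319}{\frac{8825}{-16584} - \frac{2 \cdot 97^{3}}{-4 + 5 \cdot 97}} = \frac{91908}{8825 \left(- \frac{1}{16584}\right) - \frac{1825346}{-4 + 485}} = \frac{91908}{- \frac{8825}{16584} - \frac{1825346}{481}} = \frac{91908}{- \frac{30275782889}{7976904}} = 91908 \left(- \frac{7976904}{30275782889}\right) = - \frac{733141292832}{30275782889}$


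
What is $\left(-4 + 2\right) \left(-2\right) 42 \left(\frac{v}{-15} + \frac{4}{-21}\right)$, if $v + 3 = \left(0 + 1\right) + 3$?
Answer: $- \frac{216}{5} \approx -43.2$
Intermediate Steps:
$v = 1$ ($v = -3 + \left(\left(0 + 1\right) + 3\right) = -3 + \left(1 + 3\right) = -3 + 4 = 1$)
$\left(-4 + 2\right) \left(-2\right) 42 \left(\frac{v}{-15} + \frac{4}{-21}\right) = \left(-4 + 2\right) \left(-2\right) 42 \left(1 \frac{1}{-15} + \frac{4}{-21}\right) = \left(-2\right) \left(-2\right) 42 \left(1 \left(- \frac{1}{15}\right) + 4 \left(- \frac{1}{21}\right)\right) = 4 \cdot 42 \left(- \frac{1}{15} - \frac{4}{21}\right) = 168 \left(- \frac{9}{35}\right) = - \frac{216}{5}$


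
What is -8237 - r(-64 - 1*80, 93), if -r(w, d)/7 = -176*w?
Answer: 169171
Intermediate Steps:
r(w, d) = 1232*w (r(w, d) = -(-1232)*w = 1232*w)
-8237 - r(-64 - 1*80, 93) = -8237 - 1232*(-64 - 1*80) = -8237 - 1232*(-64 - 80) = -8237 - 1232*(-144) = -8237 - 1*(-177408) = -8237 + 177408 = 169171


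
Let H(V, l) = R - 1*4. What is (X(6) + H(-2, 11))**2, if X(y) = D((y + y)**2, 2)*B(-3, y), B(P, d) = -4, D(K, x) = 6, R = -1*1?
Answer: 841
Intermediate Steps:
R = -1
H(V, l) = -5 (H(V, l) = -1 - 1*4 = -1 - 4 = -5)
X(y) = -24 (X(y) = 6*(-4) = -24)
(X(6) + H(-2, 11))**2 = (-24 - 5)**2 = (-29)**2 = 841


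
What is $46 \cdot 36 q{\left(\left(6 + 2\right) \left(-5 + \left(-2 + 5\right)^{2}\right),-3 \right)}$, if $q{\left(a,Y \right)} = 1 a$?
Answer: $52992$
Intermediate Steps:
$q{\left(a,Y \right)} = a$
$46 \cdot 36 q{\left(\left(6 + 2\right) \left(-5 + \left(-2 + 5\right)^{2}\right),-3 \right)} = 46 \cdot 36 \left(6 + 2\right) \left(-5 + \left(-2 + 5\right)^{2}\right) = 1656 \cdot 8 \left(-5 + 3^{2}\right) = 1656 \cdot 8 \left(-5 + 9\right) = 1656 \cdot 8 \cdot 4 = 1656 \cdot 32 = 52992$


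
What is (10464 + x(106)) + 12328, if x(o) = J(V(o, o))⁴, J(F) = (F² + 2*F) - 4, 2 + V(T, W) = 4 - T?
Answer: 12643836645296648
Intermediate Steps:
V(T, W) = 2 - T (V(T, W) = -2 + (4 - T) = 2 - T)
J(F) = -4 + F² + 2*F
x(o) = ((2 - o)² - 2*o)⁴ (x(o) = (-4 + (2 - o)² + 2*(2 - o))⁴ = (-4 + (2 - o)² + (4 - 2*o))⁴ = ((2 - o)² - 2*o)⁴)
(10464 + x(106)) + 12328 = (10464 + (-(-2 + 106)² + 2*106)⁴) + 12328 = (10464 + (-1*104² + 212)⁴) + 12328 = (10464 + (-1*10816 + 212)⁴) + 12328 = (10464 + (-10816 + 212)⁴) + 12328 = (10464 + (-10604)⁴) + 12328 = (10464 + 12643836645273856) + 12328 = 12643836645284320 + 12328 = 12643836645296648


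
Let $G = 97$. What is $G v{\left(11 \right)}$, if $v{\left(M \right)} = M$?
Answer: $1067$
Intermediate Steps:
$G v{\left(11 \right)} = 97 \cdot 11 = 1067$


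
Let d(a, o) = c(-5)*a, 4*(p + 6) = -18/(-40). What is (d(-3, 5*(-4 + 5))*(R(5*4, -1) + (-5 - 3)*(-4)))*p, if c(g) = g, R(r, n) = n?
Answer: -43803/16 ≈ -2737.7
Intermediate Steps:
p = -471/80 (p = -6 + (-18/(-40))/4 = -6 + (-18*(-1/40))/4 = -6 + (¼)*(9/20) = -6 + 9/80 = -471/80 ≈ -5.8875)
d(a, o) = -5*a
(d(-3, 5*(-4 + 5))*(R(5*4, -1) + (-5 - 3)*(-4)))*p = ((-5*(-3))*(-1 + (-5 - 3)*(-4)))*(-471/80) = (15*(-1 - 8*(-4)))*(-471/80) = (15*(-1 + 32))*(-471/80) = (15*31)*(-471/80) = 465*(-471/80) = -43803/16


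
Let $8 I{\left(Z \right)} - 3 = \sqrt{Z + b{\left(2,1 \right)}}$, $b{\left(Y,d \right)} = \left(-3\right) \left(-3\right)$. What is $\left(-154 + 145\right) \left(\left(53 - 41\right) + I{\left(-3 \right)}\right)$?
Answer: $- \frac{891}{8} - \frac{9 \sqrt{6}}{8} \approx -114.13$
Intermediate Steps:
$b{\left(Y,d \right)} = 9$
$I{\left(Z \right)} = \frac{3}{8} + \frac{\sqrt{9 + Z}}{8}$ ($I{\left(Z \right)} = \frac{3}{8} + \frac{\sqrt{Z + 9}}{8} = \frac{3}{8} + \frac{\sqrt{9 + Z}}{8}$)
$\left(-154 + 145\right) \left(\left(53 - 41\right) + I{\left(-3 \right)}\right) = \left(-154 + 145\right) \left(\left(53 - 41\right) + \left(\frac{3}{8} + \frac{\sqrt{9 - 3}}{8}\right)\right) = - 9 \left(12 + \left(\frac{3}{8} + \frac{\sqrt{6}}{8}\right)\right) = - 9 \left(\frac{99}{8} + \frac{\sqrt{6}}{8}\right) = - \frac{891}{8} - \frac{9 \sqrt{6}}{8}$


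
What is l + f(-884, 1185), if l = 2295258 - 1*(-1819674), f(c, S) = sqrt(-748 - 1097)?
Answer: 4114932 + 3*I*sqrt(205) ≈ 4.1149e+6 + 42.953*I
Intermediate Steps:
f(c, S) = 3*I*sqrt(205) (f(c, S) = sqrt(-1845) = 3*I*sqrt(205))
l = 4114932 (l = 2295258 + 1819674 = 4114932)
l + f(-884, 1185) = 4114932 + 3*I*sqrt(205)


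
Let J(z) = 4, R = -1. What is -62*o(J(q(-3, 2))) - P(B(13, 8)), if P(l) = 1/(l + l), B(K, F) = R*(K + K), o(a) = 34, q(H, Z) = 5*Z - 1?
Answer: -109615/52 ≈ -2108.0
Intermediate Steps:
q(H, Z) = -1 + 5*Z
B(K, F) = -2*K (B(K, F) = -(K + K) = -2*K)
P(l) = 1/(2*l)
-62*o(J(q(-3, 2))) - P(B(13, 8)) = -62*34 - 1/(2*((-2*13))) = -2108 - 1/(2*(-26)) = -2108 - (-1)/(2*26) = -2108 - 1*(-1/52) = -2108 + 1/52 = -109615/52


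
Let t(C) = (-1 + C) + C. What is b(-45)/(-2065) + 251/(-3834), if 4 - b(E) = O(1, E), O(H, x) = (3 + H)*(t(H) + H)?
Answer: -502979/7917210 ≈ -0.063530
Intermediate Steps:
t(C) = -1 + 2*C
O(H, x) = (-1 + 3*H)*(3 + H) (O(H, x) = (3 + H)*((-1 + 2*H) + H) = (3 + H)*(-1 + 3*H) = (-1 + 3*H)*(3 + H))
b(E) = -4 (b(E) = 4 - (-3 + 3*1**2 + 8*1) = 4 - (-3 + 3*1 + 8) = 4 - (-3 + 3 + 8) = 4 - 1*8 = 4 - 8 = -4)
b(-45)/(-2065) + 251/(-3834) = -4/(-2065) + 251/(-3834) = -4*(-1/2065) + 251*(-1/3834) = 4/2065 - 251/3834 = -502979/7917210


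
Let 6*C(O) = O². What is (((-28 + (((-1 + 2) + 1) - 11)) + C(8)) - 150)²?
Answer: 279841/9 ≈ 31093.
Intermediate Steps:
C(O) = O²/6
(((-28 + (((-1 + 2) + 1) - 11)) + C(8)) - 150)² = (((-28 + (((-1 + 2) + 1) - 11)) + (⅙)*8²) - 150)² = (((-28 + ((1 + 1) - 11)) + (⅙)*64) - 150)² = (((-28 + (2 - 11)) + 32/3) - 150)² = (((-28 - 9) + 32/3) - 150)² = ((-37 + 32/3) - 150)² = (-79/3 - 150)² = (-529/3)² = 279841/9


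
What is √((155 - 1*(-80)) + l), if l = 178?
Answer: √413 ≈ 20.322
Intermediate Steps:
√((155 - 1*(-80)) + l) = √((155 - 1*(-80)) + 178) = √((155 + 80) + 178) = √(235 + 178) = √413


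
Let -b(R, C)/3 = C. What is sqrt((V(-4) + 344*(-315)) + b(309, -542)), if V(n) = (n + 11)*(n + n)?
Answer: I*sqrt(106790) ≈ 326.79*I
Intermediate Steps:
b(R, C) = -3*C
V(n) = 2*n*(11 + n) (V(n) = (11 + n)*(2*n) = 2*n*(11 + n))
sqrt((V(-4) + 344*(-315)) + b(309, -542)) = sqrt((2*(-4)*(11 - 4) + 344*(-315)) - 3*(-542)) = sqrt((2*(-4)*7 - 108360) + 1626) = sqrt((-56 - 108360) + 1626) = sqrt(-108416 + 1626) = sqrt(-106790) = I*sqrt(106790)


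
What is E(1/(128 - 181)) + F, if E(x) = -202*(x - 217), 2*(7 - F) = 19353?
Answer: 3621841/106 ≈ 34168.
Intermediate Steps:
F = -19339/2 (F = 7 - 1/2*19353 = 7 - 19353/2 = -19339/2 ≈ -9669.5)
E(x) = 43834 - 202*x (E(x) = -202*(-217 + x) = 43834 - 202*x)
E(1/(128 - 181)) + F = (43834 - 202/(128 - 181)) - 19339/2 = (43834 - 202/(-53)) - 19339/2 = (43834 - 202*(-1/53)) - 19339/2 = (43834 + 202/53) - 19339/2 = 2323404/53 - 19339/2 = 3621841/106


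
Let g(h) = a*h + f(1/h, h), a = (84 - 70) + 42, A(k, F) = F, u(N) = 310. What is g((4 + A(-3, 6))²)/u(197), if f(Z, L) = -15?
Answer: 1117/62 ≈ 18.016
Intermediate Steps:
a = 56 (a = 14 + 42 = 56)
g(h) = -15 + 56*h (g(h) = 56*h - 15 = -15 + 56*h)
g((4 + A(-3, 6))²)/u(197) = (-15 + 56*(4 + 6)²)/310 = (-15 + 56*10²)*(1/310) = (-15 + 56*100)*(1/310) = (-15 + 5600)*(1/310) = 5585*(1/310) = 1117/62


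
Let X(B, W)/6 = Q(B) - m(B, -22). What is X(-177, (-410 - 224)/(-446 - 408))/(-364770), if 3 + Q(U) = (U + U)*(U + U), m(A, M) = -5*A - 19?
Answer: -124447/60795 ≈ -2.0470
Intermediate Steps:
m(A, M) = -19 - 5*A
Q(U) = -3 + 4*U² (Q(U) = -3 + (U + U)*(U + U) = -3 + (2*U)*(2*U) = -3 + 4*U²)
X(B, W) = 96 + 24*B² + 30*B (X(B, W) = 6*((-3 + 4*B²) - (-19 - 5*B)) = 6*((-3 + 4*B²) + (19 + 5*B)) = 6*(16 + 4*B² + 5*B) = 96 + 24*B² + 30*B)
X(-177, (-410 - 224)/(-446 - 408))/(-364770) = (96 + 24*(-177)² + 30*(-177))/(-364770) = (96 + 24*31329 - 5310)*(-1/364770) = (96 + 751896 - 5310)*(-1/364770) = 746682*(-1/364770) = -124447/60795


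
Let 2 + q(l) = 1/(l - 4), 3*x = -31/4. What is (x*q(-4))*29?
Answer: 15283/96 ≈ 159.20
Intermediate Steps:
x = -31/12 (x = (-31/4)/3 = (-31*¼)/3 = (⅓)*(-31/4) = -31/12 ≈ -2.5833)
q(l) = -2 + 1/(-4 + l) (q(l) = -2 + 1/(l - 4) = -2 + 1/(-4 + l))
(x*q(-4))*29 = -31*(9 - 2*(-4))/(12*(-4 - 4))*29 = -31*(9 + 8)/(12*(-8))*29 = -(-31)*17/96*29 = -31/12*(-17/8)*29 = (527/96)*29 = 15283/96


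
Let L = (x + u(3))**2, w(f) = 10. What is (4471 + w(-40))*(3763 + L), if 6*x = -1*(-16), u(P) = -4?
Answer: 151829723/9 ≈ 1.6870e+7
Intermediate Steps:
x = 8/3 (x = (-1*(-16))/6 = (1/6)*16 = 8/3 ≈ 2.6667)
L = 16/9 (L = (8/3 - 4)**2 = (-4/3)**2 = 16/9 ≈ 1.7778)
(4471 + w(-40))*(3763 + L) = (4471 + 10)*(3763 + 16/9) = 4481*(33883/9) = 151829723/9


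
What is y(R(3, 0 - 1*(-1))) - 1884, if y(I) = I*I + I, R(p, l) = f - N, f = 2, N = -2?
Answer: -1864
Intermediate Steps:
R(p, l) = 4 (R(p, l) = 2 - 1*(-2) = 2 + 2 = 4)
y(I) = I + I² (y(I) = I² + I = I + I²)
y(R(3, 0 - 1*(-1))) - 1884 = 4*(1 + 4) - 1884 = 4*5 - 1884 = 20 - 1884 = -1864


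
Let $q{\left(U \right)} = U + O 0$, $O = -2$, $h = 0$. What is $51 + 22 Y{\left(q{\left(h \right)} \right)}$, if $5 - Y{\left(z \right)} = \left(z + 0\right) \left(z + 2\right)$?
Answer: $161$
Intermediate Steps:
$q{\left(U \right)} = U$ ($q{\left(U \right)} = U - 0 = U + 0 = U$)
$Y{\left(z \right)} = 5 - z \left(2 + z\right)$ ($Y{\left(z \right)} = 5 - \left(z + 0\right) \left(z + 2\right) = 5 - z \left(2 + z\right)$)
$51 + 22 Y{\left(q{\left(h \right)} \right)} = 51 + 22 \left(5 - 0^{2} - 0\right) = 51 + 22 \left(5 - 0 + 0\right) = 51 + 22 \left(5 + 0 + 0\right) = 51 + 22 \cdot 5 = 51 + 110 = 161$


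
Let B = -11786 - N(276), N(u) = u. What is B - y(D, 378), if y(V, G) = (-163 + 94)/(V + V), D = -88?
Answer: -2122981/176 ≈ -12062.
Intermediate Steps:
y(V, G) = -69/(2*V) (y(V, G) = -69*1/(2*V) = -69/(2*V))
B = -12062 (B = -11786 - 1*276 = -11786 - 276 = -12062)
B - y(D, 378) = -12062 - (-69)/(2*(-88)) = -12062 - (-69)*(-1)/(2*88) = -12062 - 1*69/176 = -12062 - 69/176 = -2122981/176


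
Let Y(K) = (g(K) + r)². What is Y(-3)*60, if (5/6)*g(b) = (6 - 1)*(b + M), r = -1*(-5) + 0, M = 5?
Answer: 17340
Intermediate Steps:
r = 5 (r = 5 + 0 = 5)
g(b) = 30 + 6*b (g(b) = 6*((6 - 1)*(b + 5))/5 = 6*(5*(5 + b))/5 = 6*(25 + 5*b)/5 = 30 + 6*b)
Y(K) = (35 + 6*K)² (Y(K) = ((30 + 6*K) + 5)² = (35 + 6*K)²)
Y(-3)*60 = (35 + 6*(-3))²*60 = (35 - 18)²*60 = 17²*60 = 289*60 = 17340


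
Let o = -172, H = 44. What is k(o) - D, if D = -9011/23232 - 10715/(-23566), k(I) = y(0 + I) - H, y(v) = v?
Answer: -59146702523/273742656 ≈ -216.07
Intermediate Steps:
k(I) = -44 + I (k(I) = (0 + I) - 1*44 = I - 44 = -44 + I)
D = 18288827/273742656 (D = -9011*1/23232 - 10715*(-1/23566) = -9011/23232 + 10715/23566 = 18288827/273742656 ≈ 0.066810)
k(o) - D = (-44 - 172) - 1*18288827/273742656 = -216 - 18288827/273742656 = -59146702523/273742656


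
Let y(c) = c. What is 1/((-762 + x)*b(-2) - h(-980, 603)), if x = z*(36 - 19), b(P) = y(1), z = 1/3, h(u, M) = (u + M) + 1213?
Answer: -3/4777 ≈ -0.00062801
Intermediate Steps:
h(u, M) = 1213 + M + u (h(u, M) = (M + u) + 1213 = 1213 + M + u)
z = 1/3 ≈ 0.33333
b(P) = 1
x = 17/3 (x = (36 - 19)/3 = (1/3)*17 = 17/3 ≈ 5.6667)
1/((-762 + x)*b(-2) - h(-980, 603)) = 1/((-762 + 17/3)*1 - (1213 + 603 - 980)) = 1/(-2269/3*1 - 1*836) = 1/(-2269/3 - 836) = 1/(-4777/3) = -3/4777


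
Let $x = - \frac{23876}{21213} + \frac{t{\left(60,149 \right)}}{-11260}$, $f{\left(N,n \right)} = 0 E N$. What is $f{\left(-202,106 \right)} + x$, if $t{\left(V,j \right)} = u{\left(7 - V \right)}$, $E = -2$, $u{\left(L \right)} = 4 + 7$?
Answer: $- \frac{269077103}{238858380} \approx -1.1265$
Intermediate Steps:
$u{\left(L \right)} = 11$
$t{\left(V,j \right)} = 11$
$f{\left(N,n \right)} = 0$ ($f{\left(N,n \right)} = 0 \left(-2\right) N = 0 N = 0$)
$x = - \frac{269077103}{238858380}$ ($x = - \frac{23876}{21213} + \frac{11}{-11260} = \left(-23876\right) \frac{1}{21213} + 11 \left(- \frac{1}{11260}\right) = - \frac{23876}{21213} - \frac{11}{11260} = - \frac{269077103}{238858380} \approx -1.1265$)
$f{\left(-202,106 \right)} + x = 0 - \frac{269077103}{238858380} = - \frac{269077103}{238858380}$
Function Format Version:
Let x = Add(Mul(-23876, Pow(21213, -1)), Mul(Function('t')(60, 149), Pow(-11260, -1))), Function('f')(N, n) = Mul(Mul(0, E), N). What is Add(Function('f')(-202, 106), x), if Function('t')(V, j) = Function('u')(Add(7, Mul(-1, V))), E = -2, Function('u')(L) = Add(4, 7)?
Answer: Rational(-269077103, 238858380) ≈ -1.1265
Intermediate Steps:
Function('u')(L) = 11
Function('t')(V, j) = 11
Function('f')(N, n) = 0 (Function('f')(N, n) = Mul(Mul(0, -2), N) = Mul(0, N) = 0)
x = Rational(-269077103, 238858380) (x = Add(Mul(-23876, Pow(21213, -1)), Mul(11, Pow(-11260, -1))) = Add(Mul(-23876, Rational(1, 21213)), Mul(11, Rational(-1, 11260))) = Add(Rational(-23876, 21213), Rational(-11, 11260)) = Rational(-269077103, 238858380) ≈ -1.1265)
Add(Function('f')(-202, 106), x) = Add(0, Rational(-269077103, 238858380)) = Rational(-269077103, 238858380)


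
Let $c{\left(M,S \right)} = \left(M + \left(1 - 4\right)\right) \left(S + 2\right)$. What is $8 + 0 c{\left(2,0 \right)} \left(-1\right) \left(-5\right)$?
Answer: $8$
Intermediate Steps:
$c{\left(M,S \right)} = \left(-3 + M\right) \left(2 + S\right)$ ($c{\left(M,S \right)} = \left(M - 3\right) \left(2 + S\right) = \left(-3 + M\right) \left(2 + S\right)$)
$8 + 0 c{\left(2,0 \right)} \left(-1\right) \left(-5\right) = 8 + 0 \left(-6 - 0 + 2 \cdot 2 + 2 \cdot 0\right) \left(-1\right) \left(-5\right) = 8 + 0 \left(-6 + 0 + 4 + 0\right) \left(-1\right) \left(-5\right) = 8 + 0 \left(-2\right) \left(-1\right) \left(-5\right) = 8 + 0 \cdot 2 \left(-5\right) = 8 + 0 \left(-10\right) = 8 + 0 = 8$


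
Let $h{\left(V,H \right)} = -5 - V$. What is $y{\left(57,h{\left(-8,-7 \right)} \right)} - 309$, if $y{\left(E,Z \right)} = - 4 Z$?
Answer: $-321$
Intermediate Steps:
$y{\left(57,h{\left(-8,-7 \right)} \right)} - 309 = - 4 \left(-5 - -8\right) - 309 = - 4 \left(-5 + 8\right) - 309 = \left(-4\right) 3 - 309 = -12 - 309 = -321$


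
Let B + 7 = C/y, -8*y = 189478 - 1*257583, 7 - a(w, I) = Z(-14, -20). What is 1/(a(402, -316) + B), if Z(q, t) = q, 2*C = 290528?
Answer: 68105/2115582 ≈ 0.032192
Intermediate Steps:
C = 145264 (C = (½)*290528 = 145264)
a(w, I) = 21 (a(w, I) = 7 - 1*(-14) = 7 + 14 = 21)
y = 68105/8 (y = -(189478 - 1*257583)/8 = -(189478 - 257583)/8 = -⅛*(-68105) = 68105/8 ≈ 8513.1)
B = 685377/68105 (B = -7 + 145264/(68105/8) = -7 + 145264*(8/68105) = -7 + 1162112/68105 = 685377/68105 ≈ 10.064)
1/(a(402, -316) + B) = 1/(21 + 685377/68105) = 1/(2115582/68105) = 68105/2115582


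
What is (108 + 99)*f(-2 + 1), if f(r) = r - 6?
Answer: -1449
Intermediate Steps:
f(r) = -6 + r
(108 + 99)*f(-2 + 1) = (108 + 99)*(-6 + (-2 + 1)) = 207*(-6 - 1) = 207*(-7) = -1449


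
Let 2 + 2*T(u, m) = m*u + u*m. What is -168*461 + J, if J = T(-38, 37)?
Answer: -78855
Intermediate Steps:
T(u, m) = -1 + m*u (T(u, m) = -1 + (m*u + u*m)/2 = -1 + (m*u + m*u)/2 = -1 + (2*m*u)/2 = -1 + m*u)
J = -1407 (J = -1 + 37*(-38) = -1 - 1406 = -1407)
-168*461 + J = -168*461 - 1407 = -77448 - 1407 = -78855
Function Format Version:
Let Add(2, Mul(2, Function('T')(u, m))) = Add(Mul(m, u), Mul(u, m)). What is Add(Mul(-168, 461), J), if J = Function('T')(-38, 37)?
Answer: -78855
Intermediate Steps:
Function('T')(u, m) = Add(-1, Mul(m, u)) (Function('T')(u, m) = Add(-1, Mul(Rational(1, 2), Add(Mul(m, u), Mul(u, m)))) = Add(-1, Mul(Rational(1, 2), Add(Mul(m, u), Mul(m, u)))) = Add(-1, Mul(Rational(1, 2), Mul(2, m, u))) = Add(-1, Mul(m, u)))
J = -1407 (J = Add(-1, Mul(37, -38)) = Add(-1, -1406) = -1407)
Add(Mul(-168, 461), J) = Add(Mul(-168, 461), -1407) = Add(-77448, -1407) = -78855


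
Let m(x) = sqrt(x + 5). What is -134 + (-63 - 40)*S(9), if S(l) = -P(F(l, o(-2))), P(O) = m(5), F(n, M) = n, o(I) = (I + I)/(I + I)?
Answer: -134 + 103*sqrt(10) ≈ 191.71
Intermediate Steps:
o(I) = 1 (o(I) = (2*I)/((2*I)) = (2*I)*(1/(2*I)) = 1)
m(x) = sqrt(5 + x)
P(O) = sqrt(10) (P(O) = sqrt(5 + 5) = sqrt(10))
S(l) = -sqrt(10)
-134 + (-63 - 40)*S(9) = -134 + (-63 - 40)*(-sqrt(10)) = -134 - (-103)*sqrt(10) = -134 + 103*sqrt(10)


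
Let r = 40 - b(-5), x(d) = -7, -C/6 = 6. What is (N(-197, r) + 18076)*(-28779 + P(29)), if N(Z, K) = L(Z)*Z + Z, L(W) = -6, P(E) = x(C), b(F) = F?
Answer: -548689946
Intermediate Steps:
C = -36 (C = -6*6 = -36)
r = 45 (r = 40 - 1*(-5) = 40 + 5 = 45)
P(E) = -7
N(Z, K) = -5*Z (N(Z, K) = -6*Z + Z = -5*Z)
(N(-197, r) + 18076)*(-28779 + P(29)) = (-5*(-197) + 18076)*(-28779 - 7) = (985 + 18076)*(-28786) = 19061*(-28786) = -548689946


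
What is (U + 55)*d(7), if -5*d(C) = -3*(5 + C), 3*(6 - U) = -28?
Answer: 2532/5 ≈ 506.40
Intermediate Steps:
U = 46/3 (U = 6 - 1/3*(-28) = 6 + 28/3 = 46/3 ≈ 15.333)
d(C) = 3 + 3*C/5 (d(C) = -(-3)*(5 + C)/5 = -(-15 - 3*C)/5 = 3 + 3*C/5)
(U + 55)*d(7) = (46/3 + 55)*(3 + (3/5)*7) = 211*(3 + 21/5)/3 = (211/3)*(36/5) = 2532/5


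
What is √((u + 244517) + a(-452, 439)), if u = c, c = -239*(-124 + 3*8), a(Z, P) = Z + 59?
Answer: 2*√67006 ≈ 517.71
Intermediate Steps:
a(Z, P) = 59 + Z
c = 23900 (c = -239*(-124 + 24) = -239*(-100) = 23900)
u = 23900
√((u + 244517) + a(-452, 439)) = √((23900 + 244517) + (59 - 452)) = √(268417 - 393) = √268024 = 2*√67006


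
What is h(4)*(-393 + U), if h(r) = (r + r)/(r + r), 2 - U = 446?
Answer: -837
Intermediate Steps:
U = -444 (U = 2 - 1*446 = 2 - 446 = -444)
h(r) = 1 (h(r) = (2*r)/((2*r)) = (2*r)*(1/(2*r)) = 1)
h(4)*(-393 + U) = 1*(-393 - 444) = 1*(-837) = -837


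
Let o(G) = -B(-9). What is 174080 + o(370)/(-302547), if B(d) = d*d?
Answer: 17555793947/100849 ≈ 1.7408e+5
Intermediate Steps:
B(d) = d**2
o(G) = -81 (o(G) = -1*(-9)**2 = -1*81 = -81)
174080 + o(370)/(-302547) = 174080 - 81/(-302547) = 174080 - 81*(-1/302547) = 174080 + 27/100849 = 17555793947/100849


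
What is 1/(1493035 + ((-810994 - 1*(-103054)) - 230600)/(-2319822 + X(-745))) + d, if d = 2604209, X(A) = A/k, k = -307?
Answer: 2769099273720968054464/1063316835830095 ≈ 2.6042e+6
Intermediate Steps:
X(A) = -A/307 (X(A) = A/(-307) = A*(-1/307) = -A/307)
1/(1493035 + ((-810994 - 1*(-103054)) - 230600)/(-2319822 + X(-745))) + d = 1/(1493035 + ((-810994 - 1*(-103054)) - 230600)/(-2319822 - 1/307*(-745))) + 2604209 = 1/(1493035 + ((-810994 + 103054) - 230600)/(-2319822 + 745/307)) + 2604209 = 1/(1493035 + (-707940 - 230600)/(-712184609/307)) + 2604209 = 1/(1493035 - 938540*(-307/712184609)) + 2604209 = 1/(1493035 + 288131780/712184609) + 2604209 = 1/(1063316835830095/712184609) + 2604209 = 712184609/1063316835830095 + 2604209 = 2769099273720968054464/1063316835830095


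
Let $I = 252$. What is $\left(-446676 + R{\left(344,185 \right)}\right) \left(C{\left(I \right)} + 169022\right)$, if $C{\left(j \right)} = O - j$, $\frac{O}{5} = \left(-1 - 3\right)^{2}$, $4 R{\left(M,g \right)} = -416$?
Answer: $-75438803000$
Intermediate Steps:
$R{\left(M,g \right)} = -104$ ($R{\left(M,g \right)} = \frac{1}{4} \left(-416\right) = -104$)
$O = 80$ ($O = 5 \left(-1 - 3\right)^{2} = 5 \left(-4\right)^{2} = 5 \cdot 16 = 80$)
$C{\left(j \right)} = 80 - j$
$\left(-446676 + R{\left(344,185 \right)}\right) \left(C{\left(I \right)} + 169022\right) = \left(-446676 - 104\right) \left(\left(80 - 252\right) + 169022\right) = - 446780 \left(\left(80 - 252\right) + 169022\right) = - 446780 \left(-172 + 169022\right) = \left(-446780\right) 168850 = -75438803000$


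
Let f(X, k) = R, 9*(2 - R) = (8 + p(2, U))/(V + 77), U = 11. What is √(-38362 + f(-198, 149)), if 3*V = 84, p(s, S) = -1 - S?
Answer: 2*I*√951567645/315 ≈ 195.86*I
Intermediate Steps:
V = 28 (V = (⅓)*84 = 28)
R = 1894/945 (R = 2 - (8 + (-1 - 1*11))/(9*(28 + 77)) = 2 - (8 + (-1 - 11))/(9*105) = 2 - (8 - 12)/(9*105) = 2 - (-4)/(9*105) = 2 - ⅑*(-4/105) = 2 + 4/945 = 1894/945 ≈ 2.0042)
f(X, k) = 1894/945
√(-38362 + f(-198, 149)) = √(-38362 + 1894/945) = √(-36250196/945) = 2*I*√951567645/315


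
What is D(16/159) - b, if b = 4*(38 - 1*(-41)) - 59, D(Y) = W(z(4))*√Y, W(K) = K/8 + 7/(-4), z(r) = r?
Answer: -257 - 5*√159/159 ≈ -257.40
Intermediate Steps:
W(K) = -7/4 + K/8 (W(K) = K*(⅛) + 7*(-¼) = K/8 - 7/4 = -7/4 + K/8)
D(Y) = -5*√Y/4 (D(Y) = (-7/4 + (⅛)*4)*√Y = (-7/4 + ½)*√Y = -5*√Y/4)
b = 257 (b = 4*(38 + 41) - 59 = 4*79 - 59 = 316 - 59 = 257)
D(16/159) - b = -5*4*√159/159/4 - 1*257 = -5*4*√159/159/4 - 257 = -5*√159/159 - 257 = -257 - 5*√159/159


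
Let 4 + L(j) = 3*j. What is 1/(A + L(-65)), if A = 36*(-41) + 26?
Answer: -1/1649 ≈ -0.00060643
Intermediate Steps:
L(j) = -4 + 3*j
A = -1450 (A = -1476 + 26 = -1450)
1/(A + L(-65)) = 1/(-1450 + (-4 + 3*(-65))) = 1/(-1450 + (-4 - 195)) = 1/(-1450 - 199) = 1/(-1649) = -1/1649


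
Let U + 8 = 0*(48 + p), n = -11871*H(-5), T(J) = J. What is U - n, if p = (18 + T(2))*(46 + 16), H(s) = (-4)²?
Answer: 189928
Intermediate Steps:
H(s) = 16
n = -189936 (n = -11871*16 = -189936)
p = 1240 (p = (18 + 2)*(46 + 16) = 20*62 = 1240)
U = -8 (U = -8 + 0*(48 + 1240) = -8 + 0*1288 = -8 + 0 = -8)
U - n = -8 - 1*(-189936) = -8 + 189936 = 189928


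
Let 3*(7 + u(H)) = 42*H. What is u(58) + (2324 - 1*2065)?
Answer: 1064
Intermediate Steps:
u(H) = -7 + 14*H (u(H) = -7 + (42*H)/3 = -7 + 14*H)
u(58) + (2324 - 1*2065) = (-7 + 14*58) + (2324 - 1*2065) = (-7 + 812) + (2324 - 2065) = 805 + 259 = 1064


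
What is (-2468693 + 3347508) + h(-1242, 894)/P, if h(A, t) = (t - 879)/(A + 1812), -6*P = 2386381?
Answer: 39846560951782/45341239 ≈ 8.7882e+5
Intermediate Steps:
P = -2386381/6 (P = -⅙*2386381 = -2386381/6 ≈ -3.9773e+5)
h(A, t) = (-879 + t)/(1812 + A)
(-2468693 + 3347508) + h(-1242, 894)/P = (-2468693 + 3347508) + ((-879 + 894)/(1812 - 1242))/(-2386381/6) = 878815 + (15/570)*(-6/2386381) = 878815 + ((1/570)*15)*(-6/2386381) = 878815 + (1/38)*(-6/2386381) = 878815 - 3/45341239 = 39846560951782/45341239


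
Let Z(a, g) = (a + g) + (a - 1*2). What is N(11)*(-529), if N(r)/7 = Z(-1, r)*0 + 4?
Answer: -14812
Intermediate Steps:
Z(a, g) = -2 + g + 2*a (Z(a, g) = (a + g) + (a - 2) = (a + g) + (-2 + a) = -2 + g + 2*a)
N(r) = 28 (N(r) = 7*((-2 + r + 2*(-1))*0 + 4) = 7*((-2 + r - 2)*0 + 4) = 7*((-4 + r)*0 + 4) = 7*(0 + 4) = 7*4 = 28)
N(11)*(-529) = 28*(-529) = -14812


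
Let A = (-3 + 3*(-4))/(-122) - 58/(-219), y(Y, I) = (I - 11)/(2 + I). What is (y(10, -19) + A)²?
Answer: 955852316329/206303090436 ≈ 4.6332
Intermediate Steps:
y(Y, I) = (-11 + I)/(2 + I)
A = 10361/26718 (A = (-3 - 12)*(-1/122) - 58*(-1/219) = -15*(-1/122) + 58/219 = 15/122 + 58/219 = 10361/26718 ≈ 0.38779)
(y(10, -19) + A)² = ((-11 - 19)/(2 - 19) + 10361/26718)² = (-30/(-17) + 10361/26718)² = (-1/17*(-30) + 10361/26718)² = (30/17 + 10361/26718)² = (977677/454206)² = 955852316329/206303090436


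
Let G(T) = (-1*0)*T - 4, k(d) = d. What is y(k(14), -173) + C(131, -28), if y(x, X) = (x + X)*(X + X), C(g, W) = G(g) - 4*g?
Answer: 54486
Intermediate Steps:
G(T) = -4 (G(T) = 0*T - 4 = 0 - 4 = -4)
C(g, W) = -4 - 4*g
y(x, X) = 2*X*(X + x) (y(x, X) = (X + x)*(2*X) = 2*X*(X + x))
y(k(14), -173) + C(131, -28) = 2*(-173)*(-173 + 14) + (-4 - 4*131) = 2*(-173)*(-159) + (-4 - 524) = 55014 - 528 = 54486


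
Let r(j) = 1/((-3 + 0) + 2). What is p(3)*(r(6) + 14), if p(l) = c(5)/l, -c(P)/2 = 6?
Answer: -52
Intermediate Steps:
r(j) = -1 (r(j) = 1/(-3 + 2) = 1/(-1) = -1)
c(P) = -12 (c(P) = -2*6 = -12)
p(l) = -12/l
p(3)*(r(6) + 14) = (-12/3)*(-1 + 14) = -12*⅓*13 = -4*13 = -52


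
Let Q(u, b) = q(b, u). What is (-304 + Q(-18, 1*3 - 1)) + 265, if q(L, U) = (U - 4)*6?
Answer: -171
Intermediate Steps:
q(L, U) = -24 + 6*U (q(L, U) = (-4 + U)*6 = -24 + 6*U)
Q(u, b) = -24 + 6*u
(-304 + Q(-18, 1*3 - 1)) + 265 = (-304 + (-24 + 6*(-18))) + 265 = (-304 + (-24 - 108)) + 265 = (-304 - 132) + 265 = -436 + 265 = -171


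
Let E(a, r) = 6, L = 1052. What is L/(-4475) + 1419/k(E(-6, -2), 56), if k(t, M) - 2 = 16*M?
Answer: 5405329/4018550 ≈ 1.3451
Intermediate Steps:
k(t, M) = 2 + 16*M
L/(-4475) + 1419/k(E(-6, -2), 56) = 1052/(-4475) + 1419/(2 + 16*56) = 1052*(-1/4475) + 1419/(2 + 896) = -1052/4475 + 1419/898 = 5405329/4018550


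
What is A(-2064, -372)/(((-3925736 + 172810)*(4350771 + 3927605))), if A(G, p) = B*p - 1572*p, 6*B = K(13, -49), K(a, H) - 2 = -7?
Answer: -292547/15534066264088 ≈ -1.8833e-8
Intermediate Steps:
K(a, H) = -5 (K(a, H) = 2 - 7 = -5)
B = -⅚ (B = (⅙)*(-5) = -⅚ ≈ -0.83333)
A(G, p) = -9437*p/6 (A(G, p) = -5*p/6 - 1572*p = -9437*p/6)
A(-2064, -372)/(((-3925736 + 172810)*(4350771 + 3927605))) = (-9437/6*(-372))/(((-3925736 + 172810)*(4350771 + 3927605))) = 585094/((-3752926*8278376)) = 585094/(-31068132528176) = 585094*(-1/31068132528176) = -292547/15534066264088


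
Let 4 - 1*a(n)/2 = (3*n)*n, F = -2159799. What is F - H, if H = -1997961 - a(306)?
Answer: -723646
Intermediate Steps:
a(n) = 8 - 6*n² (a(n) = 8 - 2*3*n*n = 8 - 6*n²)
H = -1436153 (H = -1997961 - (8 - 6*306²) = -1997961 - (8 - 6*93636) = -1997961 - (8 - 561816) = -1997961 - 1*(-561808) = -1997961 + 561808 = -1436153)
F - H = -2159799 - 1*(-1436153) = -2159799 + 1436153 = -723646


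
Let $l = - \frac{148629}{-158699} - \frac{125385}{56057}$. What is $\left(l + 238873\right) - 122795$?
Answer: $\frac{1032640357817492}{8896189843} \approx 1.1608 \cdot 10^{5}$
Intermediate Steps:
$l = - \frac{11566778262}{8896189843}$ ($l = \left(-148629\right) \left(- \frac{1}{158699}\right) - \frac{125385}{56057} = \frac{148629}{158699} - \frac{125385}{56057} = - \frac{11566778262}{8896189843} \approx -1.3002$)
$\left(l + 238873\right) - 122795 = \left(- \frac{11566778262}{8896189843} + 238873\right) - 122795 = \frac{2125047989588677}{8896189843} - 122795 = \frac{1032640357817492}{8896189843}$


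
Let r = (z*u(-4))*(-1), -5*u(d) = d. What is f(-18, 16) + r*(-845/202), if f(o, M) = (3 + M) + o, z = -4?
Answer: -1251/101 ≈ -12.386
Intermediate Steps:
u(d) = -d/5
r = 16/5 (r = -(-4)*(-4)/5*(-1) = -4*4/5*(-1) = -16/5*(-1) = 16/5 ≈ 3.2000)
f(o, M) = 3 + M + o
f(-18, 16) + r*(-845/202) = (3 + 16 - 18) + 16*(-845/202)/5 = 1 + 16*(-845*1/202)/5 = 1 + (16/5)*(-845/202) = 1 - 1352/101 = -1251/101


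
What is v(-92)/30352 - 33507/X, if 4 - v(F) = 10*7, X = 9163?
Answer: -4275669/1168552 ≈ -3.6589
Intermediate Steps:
v(F) = -66 (v(F) = 4 - 10*7 = 4 - 1*70 = 4 - 70 = -66)
v(-92)/30352 - 33507/X = -66/30352 - 33507/9163 = -66*1/30352 - 33507*1/9163 = -33/15176 - 1971/539 = -4275669/1168552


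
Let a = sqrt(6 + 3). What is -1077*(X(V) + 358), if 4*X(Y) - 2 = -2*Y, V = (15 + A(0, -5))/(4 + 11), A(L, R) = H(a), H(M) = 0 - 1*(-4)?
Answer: -1927112/5 ≈ -3.8542e+5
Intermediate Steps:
a = 3 (a = sqrt(9) = 3)
H(M) = 4 (H(M) = 0 + 4 = 4)
A(L, R) = 4
V = 19/15 (V = (15 + 4)/(4 + 11) = 19/15 ≈ 1.2667)
X(Y) = 1/2 - Y/2 (X(Y) = 1/2 + (-2*Y)/4 = 1/2 - Y/2)
-1077*(X(V) + 358) = -1077*((1/2 - 1/2*19/15) + 358) = -1077*((1/2 - 19/30) + 358) = -1077*(-2/15 + 358) = -1077*5368/15 = -1927112/5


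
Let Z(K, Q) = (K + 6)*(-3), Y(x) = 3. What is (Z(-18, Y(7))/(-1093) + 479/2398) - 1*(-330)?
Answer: 865371839/2621014 ≈ 330.17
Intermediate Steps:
Z(K, Q) = -18 - 3*K (Z(K, Q) = (6 + K)*(-3) = -18 - 3*K)
(Z(-18, Y(7))/(-1093) + 479/2398) - 1*(-330) = ((-18 - 3*(-18))/(-1093) + 479/2398) - 1*(-330) = ((-18 + 54)*(-1/1093) + 479*(1/2398)) + 330 = (36*(-1/1093) + 479/2398) + 330 = (-36/1093 + 479/2398) + 330 = 437219/2621014 + 330 = 865371839/2621014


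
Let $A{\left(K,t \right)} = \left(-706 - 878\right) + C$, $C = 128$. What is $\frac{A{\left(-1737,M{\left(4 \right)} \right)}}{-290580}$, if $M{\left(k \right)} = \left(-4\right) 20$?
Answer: $\frac{364}{72645} \approx 0.0050107$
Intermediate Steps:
$M{\left(k \right)} = -80$
$A{\left(K,t \right)} = -1456$ ($A{\left(K,t \right)} = \left(-706 - 878\right) + 128 = -1584 + 128 = -1456$)
$\frac{A{\left(-1737,M{\left(4 \right)} \right)}}{-290580} = - \frac{1456}{-290580} = \left(-1456\right) \left(- \frac{1}{290580}\right) = \frac{364}{72645}$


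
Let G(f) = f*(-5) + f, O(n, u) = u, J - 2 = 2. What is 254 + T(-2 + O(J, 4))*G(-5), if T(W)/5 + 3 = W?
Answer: 154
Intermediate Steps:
J = 4 (J = 2 + 2 = 4)
T(W) = -15 + 5*W
G(f) = -4*f (G(f) = -5*f + f = -4*f)
254 + T(-2 + O(J, 4))*G(-5) = 254 + (-15 + 5*(-2 + 4))*(-4*(-5)) = 254 + (-15 + 5*2)*20 = 254 + (-15 + 10)*20 = 254 - 5*20 = 254 - 100 = 154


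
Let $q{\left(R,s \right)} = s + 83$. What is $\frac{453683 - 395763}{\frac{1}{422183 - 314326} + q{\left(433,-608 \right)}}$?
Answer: $- \frac{1561769360}{14156231} \approx -110.32$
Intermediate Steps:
$q{\left(R,s \right)} = 83 + s$
$\frac{453683 - 395763}{\frac{1}{422183 - 314326} + q{\left(433,-608 \right)}} = \frac{453683 - 395763}{\frac{1}{422183 - 314326} + \left(83 - 608\right)} = \frac{57920}{\frac{1}{107857} - 525} = \frac{57920}{- \frac{56624924}{107857}} = 57920 \left(- \frac{107857}{56624924}\right) = - \frac{1561769360}{14156231}$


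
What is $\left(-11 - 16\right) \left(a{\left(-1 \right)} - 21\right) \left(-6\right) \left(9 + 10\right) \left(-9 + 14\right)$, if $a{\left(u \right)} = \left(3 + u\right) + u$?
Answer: $-307800$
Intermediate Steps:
$a{\left(u \right)} = 3 + 2 u$
$\left(-11 - 16\right) \left(a{\left(-1 \right)} - 21\right) \left(-6\right) \left(9 + 10\right) \left(-9 + 14\right) = \left(-11 - 16\right) \left(\left(3 + 2 \left(-1\right)\right) - 21\right) \left(-6\right) \left(9 + 10\right) \left(-9 + 14\right) = - 27 \left(\left(3 - 2\right) - 21\right) \left(-6\right) 19 \cdot 5 = - 27 \left(1 - 21\right) \left(-6\right) 95 = \left(-27\right) \left(-20\right) \left(-6\right) 95 = 540 \left(-6\right) 95 = \left(-3240\right) 95 = -307800$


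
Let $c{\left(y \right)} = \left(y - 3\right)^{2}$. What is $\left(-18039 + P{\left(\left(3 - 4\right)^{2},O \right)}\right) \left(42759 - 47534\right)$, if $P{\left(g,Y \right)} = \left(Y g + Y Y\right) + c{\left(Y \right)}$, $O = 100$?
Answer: $-7019250$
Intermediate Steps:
$c{\left(y \right)} = \left(-3 + y\right)^{2}$
$P{\left(g,Y \right)} = Y^{2} + \left(-3 + Y\right)^{2} + Y g$ ($P{\left(g,Y \right)} = \left(Y g + Y Y\right) + \left(-3 + Y\right)^{2} = \left(Y g + Y^{2}\right) + \left(-3 + Y\right)^{2} = \left(Y^{2} + Y g\right) + \left(-3 + Y\right)^{2} = Y^{2} + \left(-3 + Y\right)^{2} + Y g$)
$\left(-18039 + P{\left(\left(3 - 4\right)^{2},O \right)}\right) \left(42759 - 47534\right) = \left(-18039 + \left(100^{2} + \left(-3 + 100\right)^{2} + 100 \left(3 - 4\right)^{2}\right)\right) \left(42759 - 47534\right) = \left(-18039 + \left(10000 + 97^{2} + 100 \left(-1\right)^{2}\right)\right) \left(-4775\right) = \left(-18039 + \left(10000 + 9409 + 100 \cdot 1\right)\right) \left(-4775\right) = \left(-18039 + \left(10000 + 9409 + 100\right)\right) \left(-4775\right) = \left(-18039 + 19509\right) \left(-4775\right) = 1470 \left(-4775\right) = -7019250$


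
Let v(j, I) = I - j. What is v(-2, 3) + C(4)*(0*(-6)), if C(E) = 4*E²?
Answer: 5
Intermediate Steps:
v(-2, 3) + C(4)*(0*(-6)) = (3 - 1*(-2)) + (4*4²)*(0*(-6)) = (3 + 2) + (4*16)*0 = 5 + 64*0 = 5 + 0 = 5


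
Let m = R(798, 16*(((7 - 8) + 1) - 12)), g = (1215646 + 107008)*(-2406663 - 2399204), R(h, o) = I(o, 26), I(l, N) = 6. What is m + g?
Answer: -6356499211012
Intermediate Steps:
R(h, o) = 6
g = -6356499211018 (g = 1322654*(-4805867) = -6356499211018)
m = 6
m + g = 6 - 6356499211018 = -6356499211012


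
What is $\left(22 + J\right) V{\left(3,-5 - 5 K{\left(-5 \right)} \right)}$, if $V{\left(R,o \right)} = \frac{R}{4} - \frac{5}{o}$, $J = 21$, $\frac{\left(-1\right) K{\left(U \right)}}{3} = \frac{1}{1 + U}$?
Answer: $\frac{1591}{28} \approx 56.821$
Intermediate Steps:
$K{\left(U \right)} = - \frac{3}{1 + U}$
$V{\left(R,o \right)} = - \frac{5}{o} + \frac{R}{4}$ ($V{\left(R,o \right)} = R \frac{1}{4} - \frac{5}{o} = \frac{R}{4} - \frac{5}{o} = - \frac{5}{o} + \frac{R}{4}$)
$\left(22 + J\right) V{\left(3,-5 - 5 K{\left(-5 \right)} \right)} = \left(22 + 21\right) \left(- \frac{5}{-5 - 5 \left(- \frac{3}{1 - 5}\right)} + \frac{1}{4} \cdot 3\right) = 43 \left(- \frac{5}{-5 - 5 \left(- \frac{3}{-4}\right)} + \frac{3}{4}\right) = 43 \left(- \frac{5}{-5 - 5 \left(\left(-3\right) \left(- \frac{1}{4}\right)\right)} + \frac{3}{4}\right) = 43 \left(- \frac{5}{-5 - \frac{15}{4}} + \frac{3}{4}\right) = 43 \left(- \frac{5}{- \frac{35}{4}} + \frac{3}{4}\right) = 43 \left(\left(-5\right) \left(- \frac{4}{35}\right) + \frac{3}{4}\right) = 43 \left(\frac{4}{7} + \frac{3}{4}\right) = 43 \cdot \frac{37}{28} = \frac{1591}{28}$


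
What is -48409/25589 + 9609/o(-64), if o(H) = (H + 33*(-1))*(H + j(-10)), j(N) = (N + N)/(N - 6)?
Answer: -195075119/623015383 ≈ -0.31311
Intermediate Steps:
j(N) = 2*N/(-6 + N) (j(N) = (2*N)/(-6 + N) = 2*N/(-6 + N))
o(H) = (-33 + H)*(5/4 + H) (o(H) = (H + 33*(-1))*(H + 2*(-10)/(-6 - 10)) = (H - 33)*(H + 2*(-10)/(-16)) = (-33 + H)*(H + 2*(-10)*(-1/16)) = (-33 + H)*(H + 5/4) = (-33 + H)*(5/4 + H))
-48409/25589 + 9609/o(-64) = -48409/25589 + 9609/(-165/4 + (-64)² - 127/4*(-64)) = -48409*1/25589 + 9609/(-165/4 + 4096 + 2032) = -48409/25589 + 9609/(24347/4) = -48409/25589 + 9609*(4/24347) = -48409/25589 + 38436/24347 = -195075119/623015383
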